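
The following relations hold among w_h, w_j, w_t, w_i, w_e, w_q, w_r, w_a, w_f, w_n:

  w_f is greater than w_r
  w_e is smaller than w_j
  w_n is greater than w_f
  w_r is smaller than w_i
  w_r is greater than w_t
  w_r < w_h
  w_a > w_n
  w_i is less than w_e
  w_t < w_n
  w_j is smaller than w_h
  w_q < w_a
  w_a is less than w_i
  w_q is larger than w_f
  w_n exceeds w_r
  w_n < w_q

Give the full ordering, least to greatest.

Each adjacent pair is fixed by a given relation: w_t < w_r; w_r < w_f; w_f < w_n; w_n < w_q; w_q < w_a; w_a < w_i; w_i < w_e; w_e < w_j; w_j < w_h. Chaining them end to end gives the full order.

w_t < w_r < w_f < w_n < w_q < w_a < w_i < w_e < w_j < w_h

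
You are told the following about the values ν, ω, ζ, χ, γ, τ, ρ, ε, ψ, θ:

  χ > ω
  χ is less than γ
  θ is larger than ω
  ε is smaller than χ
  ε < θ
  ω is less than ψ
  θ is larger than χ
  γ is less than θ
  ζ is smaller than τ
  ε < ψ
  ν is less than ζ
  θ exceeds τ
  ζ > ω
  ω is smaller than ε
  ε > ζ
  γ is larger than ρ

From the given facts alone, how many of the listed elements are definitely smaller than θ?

Directly below θ: ω, ε, χ, τ, γ.
One step further: ρ, ζ (7 so far).
One step further: ν (8 so far).
Nothing else is reachable below θ; 8 in all.

8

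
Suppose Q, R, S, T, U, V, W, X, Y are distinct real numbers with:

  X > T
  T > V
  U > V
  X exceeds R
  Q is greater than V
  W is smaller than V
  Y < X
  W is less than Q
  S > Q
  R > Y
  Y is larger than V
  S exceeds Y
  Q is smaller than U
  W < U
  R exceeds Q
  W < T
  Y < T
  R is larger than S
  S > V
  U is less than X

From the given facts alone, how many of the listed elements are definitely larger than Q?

4

From Q the given relations immediately reach S, R, U.
From those, X — 4 in total.
No other element is forced above Q by the given relations, so the count is 4.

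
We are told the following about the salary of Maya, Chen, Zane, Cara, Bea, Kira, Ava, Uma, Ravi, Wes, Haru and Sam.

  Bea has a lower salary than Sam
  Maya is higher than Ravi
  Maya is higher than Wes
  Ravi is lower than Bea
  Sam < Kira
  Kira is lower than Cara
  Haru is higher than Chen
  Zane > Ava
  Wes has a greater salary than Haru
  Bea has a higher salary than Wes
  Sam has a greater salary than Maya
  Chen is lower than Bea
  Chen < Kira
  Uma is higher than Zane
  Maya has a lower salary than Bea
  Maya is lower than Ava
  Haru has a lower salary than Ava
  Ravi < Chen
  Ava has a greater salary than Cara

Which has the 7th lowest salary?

Sam

The consecutive relations fix a unique order: Ravi < Chen < Haru < Wes < Maya < Bea < Sam < Kira < Cara < Ava < Zane < Uma.
The 7th smallest is Sam.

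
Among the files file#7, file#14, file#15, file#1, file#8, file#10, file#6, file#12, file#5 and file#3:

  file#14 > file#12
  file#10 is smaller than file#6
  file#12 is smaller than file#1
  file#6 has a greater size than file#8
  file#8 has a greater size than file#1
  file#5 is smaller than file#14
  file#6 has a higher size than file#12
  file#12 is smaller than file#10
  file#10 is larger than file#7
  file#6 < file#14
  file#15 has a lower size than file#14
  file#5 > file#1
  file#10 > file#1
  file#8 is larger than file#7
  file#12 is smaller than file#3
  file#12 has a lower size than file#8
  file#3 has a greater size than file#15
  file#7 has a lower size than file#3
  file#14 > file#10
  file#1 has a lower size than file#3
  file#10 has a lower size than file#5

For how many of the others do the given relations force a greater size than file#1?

From file#1 the given relations immediately reach file#3, file#10, file#8, file#5.
From those, file#6, file#14 — 6 in total.
No other element is forced above file#1 by the given relations, so the count is 6.

6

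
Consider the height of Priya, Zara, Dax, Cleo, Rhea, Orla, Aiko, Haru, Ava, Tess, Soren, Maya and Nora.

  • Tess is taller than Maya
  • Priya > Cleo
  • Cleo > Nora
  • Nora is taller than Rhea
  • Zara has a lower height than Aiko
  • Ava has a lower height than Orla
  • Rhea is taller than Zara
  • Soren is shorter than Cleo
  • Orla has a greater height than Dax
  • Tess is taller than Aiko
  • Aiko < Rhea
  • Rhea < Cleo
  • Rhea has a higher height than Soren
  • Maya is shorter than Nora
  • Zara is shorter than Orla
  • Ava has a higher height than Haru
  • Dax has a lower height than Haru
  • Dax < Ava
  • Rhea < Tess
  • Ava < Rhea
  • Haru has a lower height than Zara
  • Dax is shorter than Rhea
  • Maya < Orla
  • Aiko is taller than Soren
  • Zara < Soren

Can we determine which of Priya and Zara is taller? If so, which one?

Priya

Following the relations from Zara: Zara < Soren < Aiko < Rhea < Nora < Cleo < Priya.
So Priya is taller.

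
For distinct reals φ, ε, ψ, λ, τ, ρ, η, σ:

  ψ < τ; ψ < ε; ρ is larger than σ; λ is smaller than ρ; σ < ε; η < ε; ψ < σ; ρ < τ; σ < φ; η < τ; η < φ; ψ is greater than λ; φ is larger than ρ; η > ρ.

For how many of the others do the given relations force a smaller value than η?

4

The elements the relations force below η are λ, ψ, σ, ρ — no chain reaches any other.
That is 4.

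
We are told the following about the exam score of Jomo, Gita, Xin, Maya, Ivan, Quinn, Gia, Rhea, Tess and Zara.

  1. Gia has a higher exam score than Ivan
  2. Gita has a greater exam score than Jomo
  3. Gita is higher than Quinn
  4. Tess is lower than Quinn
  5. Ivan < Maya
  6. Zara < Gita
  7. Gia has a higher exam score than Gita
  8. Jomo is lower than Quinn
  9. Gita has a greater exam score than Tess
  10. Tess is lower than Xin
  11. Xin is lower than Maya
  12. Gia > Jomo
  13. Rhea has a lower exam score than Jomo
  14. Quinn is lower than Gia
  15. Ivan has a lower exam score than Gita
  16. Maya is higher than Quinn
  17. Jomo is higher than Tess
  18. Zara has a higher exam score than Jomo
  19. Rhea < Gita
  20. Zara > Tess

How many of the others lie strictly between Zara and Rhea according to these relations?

1

Chaining upward from Rhea reaches: Jomo, Quinn, Maya, Gita, Gia.
Chaining downward from Zara reaches: Tess, Jomo.
Strictly between Rhea and Zara are those in both lists: Jomo — 1 element.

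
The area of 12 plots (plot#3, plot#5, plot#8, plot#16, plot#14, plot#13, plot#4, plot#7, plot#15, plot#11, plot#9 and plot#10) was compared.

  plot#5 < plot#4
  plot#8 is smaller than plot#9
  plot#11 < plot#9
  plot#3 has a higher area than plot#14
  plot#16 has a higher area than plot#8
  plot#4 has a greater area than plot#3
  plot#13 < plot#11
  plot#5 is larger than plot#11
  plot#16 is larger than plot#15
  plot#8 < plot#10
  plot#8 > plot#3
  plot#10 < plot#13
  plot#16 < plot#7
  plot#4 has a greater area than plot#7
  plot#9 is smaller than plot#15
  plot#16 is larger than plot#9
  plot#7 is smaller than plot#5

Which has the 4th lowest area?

Piecing the relations together gives one ordering: plot#14 < plot#3 < plot#8 < plot#10 < plot#13 < plot#11 < plot#9 < plot#15 < plot#16 < plot#7 < plot#5 < plot#4.
The 4th smallest is plot#10.

plot#10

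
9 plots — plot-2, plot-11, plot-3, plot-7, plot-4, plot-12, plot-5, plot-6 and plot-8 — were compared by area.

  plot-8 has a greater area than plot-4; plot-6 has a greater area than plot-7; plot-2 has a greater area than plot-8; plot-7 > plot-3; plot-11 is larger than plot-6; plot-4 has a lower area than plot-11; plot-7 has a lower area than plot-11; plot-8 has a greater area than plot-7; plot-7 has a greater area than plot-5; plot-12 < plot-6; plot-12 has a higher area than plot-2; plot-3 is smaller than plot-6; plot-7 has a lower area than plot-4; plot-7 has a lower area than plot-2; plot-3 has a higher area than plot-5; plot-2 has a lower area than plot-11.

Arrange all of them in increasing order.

plot-5 < plot-3 < plot-7 < plot-4 < plot-8 < plot-2 < plot-12 < plot-6 < plot-11

Each adjacent pair is fixed by a given relation: plot-5 < plot-3; plot-3 < plot-7; plot-7 < plot-4; plot-4 < plot-8; plot-8 < plot-2; plot-2 < plot-12; plot-12 < plot-6; plot-6 < plot-11. Chaining them end to end gives the full order.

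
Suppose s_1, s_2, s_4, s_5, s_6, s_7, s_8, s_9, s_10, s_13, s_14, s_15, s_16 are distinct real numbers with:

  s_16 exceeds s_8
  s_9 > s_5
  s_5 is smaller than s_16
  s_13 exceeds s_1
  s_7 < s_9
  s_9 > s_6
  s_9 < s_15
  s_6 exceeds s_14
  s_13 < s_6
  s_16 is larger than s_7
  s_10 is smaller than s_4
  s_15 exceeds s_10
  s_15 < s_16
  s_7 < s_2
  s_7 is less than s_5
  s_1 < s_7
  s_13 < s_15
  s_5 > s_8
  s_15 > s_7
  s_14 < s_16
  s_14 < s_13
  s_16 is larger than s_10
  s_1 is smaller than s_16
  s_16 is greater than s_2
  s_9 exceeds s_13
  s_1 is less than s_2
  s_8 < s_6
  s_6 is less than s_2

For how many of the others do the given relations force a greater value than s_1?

8

Directly above s_1: s_13, s_7, s_2, s_16.
One step further: s_6, s_5, s_9, s_15 (8 so far).
No other element is forced above s_1 by the given relations, so the count is 8.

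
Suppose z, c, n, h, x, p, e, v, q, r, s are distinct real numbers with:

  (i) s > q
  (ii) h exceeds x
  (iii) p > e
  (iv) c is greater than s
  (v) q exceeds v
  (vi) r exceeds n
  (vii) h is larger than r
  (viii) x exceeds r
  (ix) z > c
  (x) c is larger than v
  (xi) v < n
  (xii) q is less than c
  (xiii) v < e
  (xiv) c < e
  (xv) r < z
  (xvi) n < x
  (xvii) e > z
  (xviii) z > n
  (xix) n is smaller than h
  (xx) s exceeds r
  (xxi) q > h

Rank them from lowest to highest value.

v < n < r < x < h < q < s < c < z < e < p

Each adjacent pair is fixed by a given relation: v < n; n < r; r < x; x < h; h < q; q < s; s < c; c < z; z < e; e < p. Chaining them end to end gives the full order.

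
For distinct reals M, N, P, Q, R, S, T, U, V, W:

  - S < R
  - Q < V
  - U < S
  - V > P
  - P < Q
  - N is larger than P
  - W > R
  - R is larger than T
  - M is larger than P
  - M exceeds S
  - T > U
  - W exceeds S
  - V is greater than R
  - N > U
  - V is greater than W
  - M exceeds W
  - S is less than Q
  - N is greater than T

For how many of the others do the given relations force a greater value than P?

4

From P the given relations immediately reach Q, V, M, N.
Nothing else is reachable above P; 4 in all.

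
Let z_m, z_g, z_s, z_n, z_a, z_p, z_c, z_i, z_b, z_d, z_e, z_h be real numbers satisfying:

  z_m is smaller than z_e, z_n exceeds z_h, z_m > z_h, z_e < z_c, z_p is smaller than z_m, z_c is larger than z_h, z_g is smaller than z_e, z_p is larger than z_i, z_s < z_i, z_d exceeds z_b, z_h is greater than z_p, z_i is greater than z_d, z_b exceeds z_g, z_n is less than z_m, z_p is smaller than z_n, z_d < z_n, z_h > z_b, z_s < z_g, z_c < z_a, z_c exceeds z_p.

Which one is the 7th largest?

The consecutive relations fix a unique order: z_s < z_g < z_b < z_d < z_i < z_p < z_h < z_n < z_m < z_e < z_c < z_a.
Counting 7 from the largest end gives z_p.

z_p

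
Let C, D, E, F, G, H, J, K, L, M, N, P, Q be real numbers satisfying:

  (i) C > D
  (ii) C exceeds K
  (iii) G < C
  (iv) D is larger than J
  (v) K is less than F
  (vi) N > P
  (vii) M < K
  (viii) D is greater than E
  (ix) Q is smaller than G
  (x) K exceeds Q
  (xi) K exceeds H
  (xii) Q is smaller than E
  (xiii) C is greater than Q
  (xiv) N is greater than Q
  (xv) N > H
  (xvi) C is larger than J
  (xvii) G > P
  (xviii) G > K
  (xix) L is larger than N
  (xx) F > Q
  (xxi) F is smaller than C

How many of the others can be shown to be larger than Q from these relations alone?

8

Directly above Q: K, N, F, G, E, C.
One step further: L, D (8 so far).
Nothing else is reachable above Q; 8 in all.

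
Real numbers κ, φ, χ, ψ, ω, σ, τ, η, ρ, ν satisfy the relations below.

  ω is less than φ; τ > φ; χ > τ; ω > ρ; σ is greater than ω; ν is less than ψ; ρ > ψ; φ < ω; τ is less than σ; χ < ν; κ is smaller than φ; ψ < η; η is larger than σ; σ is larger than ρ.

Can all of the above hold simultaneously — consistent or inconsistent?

We have ω < φ stated directly, yet also φ < τ < χ < ν < ψ < ρ < ω by chaining the others — so φ < ω. Contradiction.

inconsistent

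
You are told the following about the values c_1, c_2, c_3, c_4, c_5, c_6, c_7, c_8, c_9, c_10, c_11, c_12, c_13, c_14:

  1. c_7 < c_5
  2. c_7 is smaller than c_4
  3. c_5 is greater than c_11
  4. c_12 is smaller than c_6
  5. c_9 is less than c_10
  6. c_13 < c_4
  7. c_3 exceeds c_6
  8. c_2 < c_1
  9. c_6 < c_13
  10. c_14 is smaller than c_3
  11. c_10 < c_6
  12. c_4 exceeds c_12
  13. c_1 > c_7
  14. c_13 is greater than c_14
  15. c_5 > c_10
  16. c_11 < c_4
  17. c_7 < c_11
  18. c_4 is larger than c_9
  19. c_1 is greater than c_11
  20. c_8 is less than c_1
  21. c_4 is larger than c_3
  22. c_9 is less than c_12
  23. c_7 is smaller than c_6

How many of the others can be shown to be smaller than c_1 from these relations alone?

The elements the relations force below c_1 are c_8, c_2, c_7, c_11 — no chain reaches any other.
That is 4.

4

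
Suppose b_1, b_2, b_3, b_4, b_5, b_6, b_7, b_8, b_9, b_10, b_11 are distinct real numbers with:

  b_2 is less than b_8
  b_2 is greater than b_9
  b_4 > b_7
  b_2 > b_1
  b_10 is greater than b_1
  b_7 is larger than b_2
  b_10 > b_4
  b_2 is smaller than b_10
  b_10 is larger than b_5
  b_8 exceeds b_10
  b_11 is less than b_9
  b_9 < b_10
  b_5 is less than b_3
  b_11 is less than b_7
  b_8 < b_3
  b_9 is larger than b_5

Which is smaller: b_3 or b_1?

Chaining the given relations: b_1 < b_2 < b_7 < b_4 < b_10 < b_8 < b_3.
So b_1 < b_3; b_1 is the smaller of the two.

b_1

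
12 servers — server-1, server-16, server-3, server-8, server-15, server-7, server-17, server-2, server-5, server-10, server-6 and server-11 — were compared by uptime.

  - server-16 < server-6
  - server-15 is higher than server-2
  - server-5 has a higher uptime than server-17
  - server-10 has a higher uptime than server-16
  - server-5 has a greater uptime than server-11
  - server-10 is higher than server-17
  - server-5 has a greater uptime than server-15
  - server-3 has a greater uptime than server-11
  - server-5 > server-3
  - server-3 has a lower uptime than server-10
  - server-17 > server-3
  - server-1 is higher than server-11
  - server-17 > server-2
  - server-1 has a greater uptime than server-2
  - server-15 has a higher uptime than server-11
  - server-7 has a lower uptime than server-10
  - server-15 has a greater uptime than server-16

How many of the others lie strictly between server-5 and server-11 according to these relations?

The relations place server-11 below server-5. An element lies strictly between them when it is forced above server-11 and also forced below server-5.
Above server-11: {server-3, server-15, server-1, server-17, server-10}. Below server-5: {server-2, server-16, server-3, server-15, server-17}.
Intersection: {server-3, server-15, server-17} — 3.

3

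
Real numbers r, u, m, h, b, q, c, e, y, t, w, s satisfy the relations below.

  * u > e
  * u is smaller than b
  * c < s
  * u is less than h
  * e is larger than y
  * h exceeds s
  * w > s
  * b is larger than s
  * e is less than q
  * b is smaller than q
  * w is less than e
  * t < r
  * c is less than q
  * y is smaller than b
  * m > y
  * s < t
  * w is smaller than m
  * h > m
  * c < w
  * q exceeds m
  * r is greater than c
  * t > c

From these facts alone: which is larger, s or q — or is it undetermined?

q

s < w and w < e give s < e.
Then e < u extends the chain to u.
With u < b: s < w < e < u < b.
With b < q: s < w < e < u < b < q.
So q is larger.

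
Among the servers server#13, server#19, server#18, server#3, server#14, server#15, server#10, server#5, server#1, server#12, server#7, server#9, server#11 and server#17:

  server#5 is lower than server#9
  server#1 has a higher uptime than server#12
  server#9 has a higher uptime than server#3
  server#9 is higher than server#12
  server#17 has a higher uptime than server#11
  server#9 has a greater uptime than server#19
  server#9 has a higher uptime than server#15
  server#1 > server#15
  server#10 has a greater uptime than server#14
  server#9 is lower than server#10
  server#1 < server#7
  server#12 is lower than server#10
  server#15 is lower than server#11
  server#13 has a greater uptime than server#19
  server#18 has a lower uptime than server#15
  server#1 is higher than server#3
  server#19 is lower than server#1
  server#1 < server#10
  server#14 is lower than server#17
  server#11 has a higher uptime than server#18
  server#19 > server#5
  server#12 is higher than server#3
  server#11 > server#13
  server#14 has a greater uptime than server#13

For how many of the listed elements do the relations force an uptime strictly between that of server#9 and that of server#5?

Chaining upward from server#5 reaches: server#19, server#13, server#14, server#1, server#11, server#17, server#7, server#10.
Chaining downward from server#9 reaches: server#3, server#19, server#18, server#12, server#15.
Strictly between server#5 and server#9 are those in both lists: server#19 — 1 element.

1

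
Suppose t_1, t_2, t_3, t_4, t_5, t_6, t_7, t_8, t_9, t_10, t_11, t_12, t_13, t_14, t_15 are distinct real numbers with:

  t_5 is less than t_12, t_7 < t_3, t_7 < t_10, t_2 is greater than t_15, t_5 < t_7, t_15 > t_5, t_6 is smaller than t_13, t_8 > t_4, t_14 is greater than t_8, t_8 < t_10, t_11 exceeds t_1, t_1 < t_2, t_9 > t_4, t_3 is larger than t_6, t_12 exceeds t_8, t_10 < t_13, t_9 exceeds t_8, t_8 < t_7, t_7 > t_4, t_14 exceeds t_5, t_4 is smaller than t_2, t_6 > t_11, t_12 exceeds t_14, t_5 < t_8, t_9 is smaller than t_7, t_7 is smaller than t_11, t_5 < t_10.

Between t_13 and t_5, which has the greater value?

Link the given pairs in sequence: t_5 < t_8; t_8 < t_9; t_9 < t_7; t_7 < t_11; t_11 < t_6; t_6 < t_13.
Chaining these gives t_5 < t_8 < t_9 < t_7 < t_11 < t_6 < t_13.
So t_5 < t_13; t_13 is the larger of the two.

t_13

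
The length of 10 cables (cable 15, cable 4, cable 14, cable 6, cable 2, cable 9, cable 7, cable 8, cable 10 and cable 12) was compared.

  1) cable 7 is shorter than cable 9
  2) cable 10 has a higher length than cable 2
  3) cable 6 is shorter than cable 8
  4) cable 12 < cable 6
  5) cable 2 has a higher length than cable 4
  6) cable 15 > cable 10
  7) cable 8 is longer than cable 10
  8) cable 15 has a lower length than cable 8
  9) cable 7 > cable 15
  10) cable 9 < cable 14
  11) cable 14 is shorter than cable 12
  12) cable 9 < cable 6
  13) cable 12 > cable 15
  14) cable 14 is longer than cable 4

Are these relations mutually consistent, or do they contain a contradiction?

consistent

The single ordering cable 4 < cable 2 < cable 10 < cable 15 < cable 7 < cable 9 < cable 14 < cable 12 < cable 6 < cable 8 satisfies every listed relation, so no contradiction arises.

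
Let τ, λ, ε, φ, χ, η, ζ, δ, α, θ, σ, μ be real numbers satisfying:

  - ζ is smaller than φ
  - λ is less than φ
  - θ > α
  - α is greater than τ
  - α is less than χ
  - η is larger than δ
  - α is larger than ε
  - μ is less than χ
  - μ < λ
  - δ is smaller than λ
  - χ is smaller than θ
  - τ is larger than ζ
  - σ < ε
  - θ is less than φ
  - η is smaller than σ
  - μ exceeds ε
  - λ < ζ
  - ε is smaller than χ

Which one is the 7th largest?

The consecutive relations fix a unique order: δ < η < σ < ε < μ < λ < ζ < τ < α < χ < θ < φ.
The 7th largest is λ.

λ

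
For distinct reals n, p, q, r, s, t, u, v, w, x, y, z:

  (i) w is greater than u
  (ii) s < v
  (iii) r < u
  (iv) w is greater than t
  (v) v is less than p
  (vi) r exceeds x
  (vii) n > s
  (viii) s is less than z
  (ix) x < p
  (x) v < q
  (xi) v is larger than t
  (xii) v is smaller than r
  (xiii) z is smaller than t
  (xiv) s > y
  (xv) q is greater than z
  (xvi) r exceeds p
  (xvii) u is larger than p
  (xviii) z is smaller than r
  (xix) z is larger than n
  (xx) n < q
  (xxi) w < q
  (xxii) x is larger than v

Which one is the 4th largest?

Chaining the given pairs: y < s < n < z < t < v < x < p < r < u < w < q.
Counting 4 from the largest end gives r.

r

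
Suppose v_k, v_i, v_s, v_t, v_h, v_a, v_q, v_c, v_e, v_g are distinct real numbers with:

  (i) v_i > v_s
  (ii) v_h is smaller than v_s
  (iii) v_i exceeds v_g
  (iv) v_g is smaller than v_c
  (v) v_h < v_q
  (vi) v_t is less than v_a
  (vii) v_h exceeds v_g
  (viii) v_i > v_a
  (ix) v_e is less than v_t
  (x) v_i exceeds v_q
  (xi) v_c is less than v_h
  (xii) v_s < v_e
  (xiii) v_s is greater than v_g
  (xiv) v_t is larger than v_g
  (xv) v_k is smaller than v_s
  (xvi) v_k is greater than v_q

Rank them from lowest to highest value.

The consecutive links are each given: v_g < v_c; v_c < v_h; v_h < v_q; v_q < v_k; v_k < v_s; v_s < v_e; v_e < v_t; v_t < v_a; v_a < v_i.

v_g < v_c < v_h < v_q < v_k < v_s < v_e < v_t < v_a < v_i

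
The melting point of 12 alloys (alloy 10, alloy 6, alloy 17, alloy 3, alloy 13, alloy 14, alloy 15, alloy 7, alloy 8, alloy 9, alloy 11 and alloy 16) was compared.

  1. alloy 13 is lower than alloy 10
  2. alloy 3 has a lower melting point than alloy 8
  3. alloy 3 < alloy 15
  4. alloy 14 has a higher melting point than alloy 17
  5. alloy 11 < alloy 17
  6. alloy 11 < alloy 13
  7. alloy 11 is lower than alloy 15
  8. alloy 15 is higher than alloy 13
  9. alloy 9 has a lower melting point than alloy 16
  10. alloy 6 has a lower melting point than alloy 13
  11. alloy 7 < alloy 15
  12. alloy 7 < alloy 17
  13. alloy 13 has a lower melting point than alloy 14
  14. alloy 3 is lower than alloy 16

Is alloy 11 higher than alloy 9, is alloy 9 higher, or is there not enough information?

undetermined

Following every chain through alloy 11: above alloy 11 we get alloy 13, alloy 15, alloy 17, alloy 10, alloy 14.
alloy 9 is not reached, and no chain runs the other way from alloy 9 to alloy 11.
So the given relations leave the order of alloy 11 and alloy 9 undetermined.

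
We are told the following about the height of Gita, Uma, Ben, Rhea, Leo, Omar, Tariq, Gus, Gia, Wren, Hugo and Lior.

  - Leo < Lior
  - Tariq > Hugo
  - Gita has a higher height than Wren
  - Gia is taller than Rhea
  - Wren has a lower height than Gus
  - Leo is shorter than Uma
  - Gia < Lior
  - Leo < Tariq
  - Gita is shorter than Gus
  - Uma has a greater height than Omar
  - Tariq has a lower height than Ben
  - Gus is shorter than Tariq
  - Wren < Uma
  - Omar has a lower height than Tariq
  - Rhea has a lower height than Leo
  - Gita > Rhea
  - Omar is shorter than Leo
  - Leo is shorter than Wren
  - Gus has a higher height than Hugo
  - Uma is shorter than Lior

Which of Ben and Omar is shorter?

Omar < Leo and Leo < Wren give Omar < Wren.
With Wren < Gita: Omar < Leo < Wren < Gita.
With Gita < Gus: Omar < Leo < Wren < Gita < Gus.
Then Gus < Tariq extends the chain to Tariq.
Then Tariq < Ben extends the chain to Ben.
So Omar < Ben; Omar is the shorter of the two.

Omar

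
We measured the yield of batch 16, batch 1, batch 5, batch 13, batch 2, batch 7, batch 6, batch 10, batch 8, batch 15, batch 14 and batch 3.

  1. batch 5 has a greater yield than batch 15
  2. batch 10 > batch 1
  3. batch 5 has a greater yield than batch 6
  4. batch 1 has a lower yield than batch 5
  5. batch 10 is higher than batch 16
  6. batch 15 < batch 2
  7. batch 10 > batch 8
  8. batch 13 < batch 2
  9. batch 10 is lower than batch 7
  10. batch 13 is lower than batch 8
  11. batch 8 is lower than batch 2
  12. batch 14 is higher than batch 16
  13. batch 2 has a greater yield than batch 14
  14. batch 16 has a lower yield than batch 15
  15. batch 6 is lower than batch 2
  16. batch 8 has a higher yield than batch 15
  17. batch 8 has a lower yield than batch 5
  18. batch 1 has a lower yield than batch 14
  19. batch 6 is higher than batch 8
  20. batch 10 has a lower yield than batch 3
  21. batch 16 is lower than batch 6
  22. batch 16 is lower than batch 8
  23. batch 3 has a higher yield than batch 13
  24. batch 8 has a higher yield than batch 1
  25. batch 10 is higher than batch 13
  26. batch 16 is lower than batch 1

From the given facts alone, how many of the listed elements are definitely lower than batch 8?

From batch 8 the given relations immediately reach batch 16, batch 13, batch 1, batch 15.
No other element is forced below batch 8 by the given relations, so the count is 4.

4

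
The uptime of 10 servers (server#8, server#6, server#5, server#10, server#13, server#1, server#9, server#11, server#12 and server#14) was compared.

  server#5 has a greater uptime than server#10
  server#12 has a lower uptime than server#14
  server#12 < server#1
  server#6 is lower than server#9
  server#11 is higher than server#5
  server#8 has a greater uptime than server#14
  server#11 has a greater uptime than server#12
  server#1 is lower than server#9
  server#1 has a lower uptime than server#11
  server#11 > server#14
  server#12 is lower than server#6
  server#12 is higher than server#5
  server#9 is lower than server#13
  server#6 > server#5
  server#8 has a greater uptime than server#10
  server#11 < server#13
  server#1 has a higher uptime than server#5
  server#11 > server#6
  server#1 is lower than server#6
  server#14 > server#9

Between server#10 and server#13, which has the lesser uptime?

server#10 < server#5 < server#12 < server#1 < server#6 < server#9 < server#14 < server#11 < server#13, by transitivity through server#5, server#12, server#1, server#6, server#9, server#14, server#11.
So server#10 < server#13; server#10 is the lower of the two.

server#10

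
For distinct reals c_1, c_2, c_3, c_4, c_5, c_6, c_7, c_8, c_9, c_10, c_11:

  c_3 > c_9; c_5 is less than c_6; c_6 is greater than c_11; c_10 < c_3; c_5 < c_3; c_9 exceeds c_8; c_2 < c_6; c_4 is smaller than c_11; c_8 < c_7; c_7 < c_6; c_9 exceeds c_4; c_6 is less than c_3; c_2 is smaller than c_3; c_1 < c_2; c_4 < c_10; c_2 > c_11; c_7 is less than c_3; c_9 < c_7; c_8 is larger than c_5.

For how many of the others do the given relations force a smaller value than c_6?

8

The elements the relations force below c_6 are c_4, c_5, c_11, c_8, c_9, c_7, c_1, c_2 — no chain reaches any other.
That is 8.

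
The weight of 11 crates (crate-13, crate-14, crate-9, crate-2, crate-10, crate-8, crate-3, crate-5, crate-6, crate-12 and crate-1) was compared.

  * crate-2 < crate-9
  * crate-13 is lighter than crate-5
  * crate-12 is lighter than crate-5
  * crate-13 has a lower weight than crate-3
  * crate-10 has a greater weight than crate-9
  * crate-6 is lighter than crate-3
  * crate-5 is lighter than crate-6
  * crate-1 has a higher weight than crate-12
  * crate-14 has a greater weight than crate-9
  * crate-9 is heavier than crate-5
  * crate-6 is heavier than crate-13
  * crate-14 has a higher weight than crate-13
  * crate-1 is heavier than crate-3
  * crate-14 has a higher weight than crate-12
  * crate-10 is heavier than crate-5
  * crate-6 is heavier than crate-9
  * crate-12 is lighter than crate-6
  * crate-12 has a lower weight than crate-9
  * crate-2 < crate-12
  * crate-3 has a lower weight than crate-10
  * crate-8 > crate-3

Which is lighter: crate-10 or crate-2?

crate-2

The relevant relations are crate-2 < crate-12; crate-12 < crate-5; crate-5 < crate-9; crate-9 < crate-6; crate-6 < crate-3; crate-3 < crate-10.
Together: crate-2 < crate-12 < crate-5 < crate-9 < crate-6 < crate-3 < crate-10.
So crate-2 < crate-10; crate-2 is the lighter of the two.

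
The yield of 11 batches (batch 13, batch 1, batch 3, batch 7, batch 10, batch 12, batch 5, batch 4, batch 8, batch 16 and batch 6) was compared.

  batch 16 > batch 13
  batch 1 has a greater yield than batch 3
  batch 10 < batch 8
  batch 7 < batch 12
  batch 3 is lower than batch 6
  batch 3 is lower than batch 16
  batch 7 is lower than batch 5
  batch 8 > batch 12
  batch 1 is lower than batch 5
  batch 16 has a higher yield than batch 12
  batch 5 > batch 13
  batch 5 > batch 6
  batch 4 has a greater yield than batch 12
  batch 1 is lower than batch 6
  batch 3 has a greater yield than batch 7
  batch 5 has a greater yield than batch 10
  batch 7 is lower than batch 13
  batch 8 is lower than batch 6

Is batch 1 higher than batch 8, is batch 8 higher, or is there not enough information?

undetermined

Following every chain through batch 1: above batch 1 we get batch 6, batch 5; below batch 1 we get batch 7, batch 3.
batch 8 is not reached, and no chain runs the other way from batch 8 to batch 1.
So the given relations leave the order of batch 1 and batch 8 undetermined.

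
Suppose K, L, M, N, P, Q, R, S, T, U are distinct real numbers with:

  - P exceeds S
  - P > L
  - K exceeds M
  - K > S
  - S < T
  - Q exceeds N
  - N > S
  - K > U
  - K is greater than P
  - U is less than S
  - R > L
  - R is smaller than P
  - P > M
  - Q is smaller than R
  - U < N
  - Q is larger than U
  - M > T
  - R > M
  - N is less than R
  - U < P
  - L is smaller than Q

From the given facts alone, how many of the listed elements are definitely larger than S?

From S the given relations immediately reach T, N, P, K.
From those, Q, M, R — 7 in total.
No other element is forced above S by the given relations, so the count is 7.

7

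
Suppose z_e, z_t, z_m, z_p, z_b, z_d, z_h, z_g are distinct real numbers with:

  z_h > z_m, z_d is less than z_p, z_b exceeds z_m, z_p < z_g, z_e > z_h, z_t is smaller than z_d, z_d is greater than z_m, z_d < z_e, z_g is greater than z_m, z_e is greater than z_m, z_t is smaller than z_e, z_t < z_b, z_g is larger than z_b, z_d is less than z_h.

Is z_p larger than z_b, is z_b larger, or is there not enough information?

undetermined

Following every chain through z_b: above z_b we get z_g; below z_b we get z_t, z_m.
z_p is not reached, and no chain runs the other way from z_p to z_b.
So the given relations leave the order of z_b and z_p undetermined.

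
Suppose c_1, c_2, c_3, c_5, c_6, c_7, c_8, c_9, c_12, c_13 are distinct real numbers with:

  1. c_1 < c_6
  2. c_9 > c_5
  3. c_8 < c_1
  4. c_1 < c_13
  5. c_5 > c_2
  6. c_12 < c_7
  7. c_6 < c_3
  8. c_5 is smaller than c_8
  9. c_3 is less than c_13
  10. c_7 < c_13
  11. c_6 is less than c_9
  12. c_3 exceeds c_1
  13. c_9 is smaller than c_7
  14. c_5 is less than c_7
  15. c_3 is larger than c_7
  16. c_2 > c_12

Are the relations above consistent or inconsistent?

consistent

Every relation is compatible with c_12 < c_2 < c_5 < c_8 < c_1 < c_6 < c_9 < c_7 < c_3 < c_13; the set is consistent.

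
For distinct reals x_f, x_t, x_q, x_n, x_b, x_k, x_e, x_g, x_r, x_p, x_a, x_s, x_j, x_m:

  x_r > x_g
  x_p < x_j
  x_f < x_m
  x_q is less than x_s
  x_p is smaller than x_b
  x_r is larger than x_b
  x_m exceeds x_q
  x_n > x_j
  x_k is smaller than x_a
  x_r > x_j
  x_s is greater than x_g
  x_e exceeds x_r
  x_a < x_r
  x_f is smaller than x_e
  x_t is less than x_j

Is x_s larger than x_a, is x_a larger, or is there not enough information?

undetermined

Following every chain through x_a: above x_a we get x_r, x_e; below x_a we get x_k.
x_s is not reached, and no chain runs the other way from x_s to x_a.
So the given relations leave the order of x_a and x_s undetermined.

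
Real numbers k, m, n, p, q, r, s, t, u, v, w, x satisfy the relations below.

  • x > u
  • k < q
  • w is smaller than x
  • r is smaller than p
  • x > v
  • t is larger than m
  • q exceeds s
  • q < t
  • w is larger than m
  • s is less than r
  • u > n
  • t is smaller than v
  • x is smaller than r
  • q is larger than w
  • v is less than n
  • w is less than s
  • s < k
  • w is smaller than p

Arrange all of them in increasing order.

Each adjacent pair is fixed by a given relation: m < w; w < s; s < k; k < q; q < t; t < v; v < n; n < u; u < x; x < r; r < p. Chaining them end to end gives the full order.

m < w < s < k < q < t < v < n < u < x < r < p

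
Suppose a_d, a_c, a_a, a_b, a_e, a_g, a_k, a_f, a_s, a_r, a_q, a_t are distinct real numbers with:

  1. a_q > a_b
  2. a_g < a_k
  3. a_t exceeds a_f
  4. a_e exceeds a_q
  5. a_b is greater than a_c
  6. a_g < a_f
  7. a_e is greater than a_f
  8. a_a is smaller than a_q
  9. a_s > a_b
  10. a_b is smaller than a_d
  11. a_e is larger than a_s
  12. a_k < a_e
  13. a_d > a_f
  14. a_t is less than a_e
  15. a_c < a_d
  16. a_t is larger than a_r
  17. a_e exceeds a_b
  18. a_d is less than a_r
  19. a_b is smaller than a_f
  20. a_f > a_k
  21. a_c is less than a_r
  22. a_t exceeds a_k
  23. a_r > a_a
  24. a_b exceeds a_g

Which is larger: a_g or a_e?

Chaining the given relations: a_g < a_k < a_f < a_d < a_r < a_t < a_e.
So a_g < a_e; a_e is the larger of the two.

a_e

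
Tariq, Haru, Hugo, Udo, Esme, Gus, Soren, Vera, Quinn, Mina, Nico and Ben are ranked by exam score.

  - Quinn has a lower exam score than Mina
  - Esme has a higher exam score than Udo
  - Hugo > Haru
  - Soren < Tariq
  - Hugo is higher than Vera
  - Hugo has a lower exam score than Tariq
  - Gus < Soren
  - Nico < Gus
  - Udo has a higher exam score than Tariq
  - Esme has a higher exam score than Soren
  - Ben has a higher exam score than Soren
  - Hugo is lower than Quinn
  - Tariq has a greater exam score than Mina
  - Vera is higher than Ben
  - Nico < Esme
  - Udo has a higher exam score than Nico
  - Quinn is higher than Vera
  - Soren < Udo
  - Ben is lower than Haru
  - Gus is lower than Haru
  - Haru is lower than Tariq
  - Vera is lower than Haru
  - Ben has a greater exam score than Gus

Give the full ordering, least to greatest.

Nico < Gus < Soren < Ben < Vera < Haru < Hugo < Quinn < Mina < Tariq < Udo < Esme

Each adjacent pair is fixed by a given relation: Nico < Gus; Gus < Soren; Soren < Ben; Ben < Vera; Vera < Haru; Haru < Hugo; Hugo < Quinn; Quinn < Mina; Mina < Tariq; Tariq < Udo; Udo < Esme. Chaining them end to end gives the full order.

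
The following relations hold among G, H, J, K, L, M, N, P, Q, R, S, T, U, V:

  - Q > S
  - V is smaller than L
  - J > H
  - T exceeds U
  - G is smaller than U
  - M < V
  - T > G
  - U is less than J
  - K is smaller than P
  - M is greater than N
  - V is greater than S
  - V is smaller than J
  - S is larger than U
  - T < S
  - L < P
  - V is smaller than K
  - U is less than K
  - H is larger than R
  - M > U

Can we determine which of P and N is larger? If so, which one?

P

N < M and M < V give N < V.
Then V < K extends the chain to K.
Then K < P extends the chain to P.
So P is larger.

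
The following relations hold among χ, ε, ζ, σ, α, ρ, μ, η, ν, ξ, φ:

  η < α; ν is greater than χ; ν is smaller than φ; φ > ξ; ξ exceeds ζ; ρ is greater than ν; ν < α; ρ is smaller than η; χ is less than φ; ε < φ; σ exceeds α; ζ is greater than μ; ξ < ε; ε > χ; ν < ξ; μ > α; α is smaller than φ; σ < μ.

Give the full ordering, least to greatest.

The consecutive links are each given: χ < ν; ν < ρ; ρ < η; η < α; α < σ; σ < μ; μ < ζ; ζ < ξ; ξ < ε; ε < φ.

χ < ν < ρ < η < α < σ < μ < ζ < ξ < ε < φ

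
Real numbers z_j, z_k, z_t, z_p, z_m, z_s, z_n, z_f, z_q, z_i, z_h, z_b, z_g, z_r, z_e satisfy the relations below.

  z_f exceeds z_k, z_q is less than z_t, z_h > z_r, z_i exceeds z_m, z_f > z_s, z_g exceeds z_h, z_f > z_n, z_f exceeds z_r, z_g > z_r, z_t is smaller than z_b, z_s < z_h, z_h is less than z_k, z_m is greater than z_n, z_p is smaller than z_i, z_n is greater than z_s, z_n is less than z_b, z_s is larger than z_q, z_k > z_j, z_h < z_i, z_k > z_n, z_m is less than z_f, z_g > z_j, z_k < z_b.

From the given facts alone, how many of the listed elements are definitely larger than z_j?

4

From z_j the given relations immediately reach z_g, z_k.
From those, z_f, z_b — 4 in total.
No other element is forced above z_j by the given relations, so the count is 4.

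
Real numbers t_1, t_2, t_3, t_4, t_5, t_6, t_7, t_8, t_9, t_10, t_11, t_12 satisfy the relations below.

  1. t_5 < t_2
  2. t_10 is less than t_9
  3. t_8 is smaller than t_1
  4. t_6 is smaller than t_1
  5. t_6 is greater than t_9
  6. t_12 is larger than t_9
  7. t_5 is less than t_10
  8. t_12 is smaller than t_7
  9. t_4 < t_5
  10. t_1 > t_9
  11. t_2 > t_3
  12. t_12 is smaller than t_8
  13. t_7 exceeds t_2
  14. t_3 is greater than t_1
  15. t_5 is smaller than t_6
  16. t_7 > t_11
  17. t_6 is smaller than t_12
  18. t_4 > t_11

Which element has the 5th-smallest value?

The consecutive relations fix a unique order: t_11 < t_4 < t_5 < t_10 < t_9 < t_6 < t_12 < t_8 < t_1 < t_3 < t_2 < t_7.
The 5th smallest is t_9.

t_9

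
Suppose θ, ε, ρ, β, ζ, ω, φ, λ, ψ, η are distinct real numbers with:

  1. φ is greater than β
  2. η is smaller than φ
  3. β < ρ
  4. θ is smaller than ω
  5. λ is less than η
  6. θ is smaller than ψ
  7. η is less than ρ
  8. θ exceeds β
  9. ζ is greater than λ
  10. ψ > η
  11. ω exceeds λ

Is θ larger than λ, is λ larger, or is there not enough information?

undetermined

Following every chain through λ: above λ we get η, ζ, ω, ψ, φ, ρ.
θ is not reached, and no chain runs the other way from θ to λ.
So the given relations leave the order of λ and θ undetermined.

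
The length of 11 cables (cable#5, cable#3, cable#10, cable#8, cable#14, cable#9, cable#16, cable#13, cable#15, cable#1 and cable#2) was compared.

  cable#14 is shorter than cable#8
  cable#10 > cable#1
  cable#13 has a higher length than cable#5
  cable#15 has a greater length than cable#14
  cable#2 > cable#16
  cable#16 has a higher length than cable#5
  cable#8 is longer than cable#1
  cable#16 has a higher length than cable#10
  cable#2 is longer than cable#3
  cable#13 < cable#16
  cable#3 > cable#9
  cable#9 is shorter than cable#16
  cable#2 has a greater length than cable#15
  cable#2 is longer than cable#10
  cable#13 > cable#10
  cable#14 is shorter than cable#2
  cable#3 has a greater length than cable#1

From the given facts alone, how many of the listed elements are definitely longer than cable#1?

6

From cable#1 the given relations immediately reach cable#10, cable#8, cable#3.
From those, cable#13, cable#16, cable#2 — 6 in total.
No other element is forced above cable#1 by the given relations, so the count is 6.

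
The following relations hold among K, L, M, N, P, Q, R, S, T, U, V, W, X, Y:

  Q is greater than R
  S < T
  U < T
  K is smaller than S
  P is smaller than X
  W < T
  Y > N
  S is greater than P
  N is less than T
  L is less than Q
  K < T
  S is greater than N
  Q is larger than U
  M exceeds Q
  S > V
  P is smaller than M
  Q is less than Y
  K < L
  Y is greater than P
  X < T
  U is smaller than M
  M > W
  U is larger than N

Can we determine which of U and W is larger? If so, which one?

Following every chain through W: above W we get T, M.
U is not reached, and no chain runs the other way from U to W.
So the given relations leave the order of W and U undetermined.

undetermined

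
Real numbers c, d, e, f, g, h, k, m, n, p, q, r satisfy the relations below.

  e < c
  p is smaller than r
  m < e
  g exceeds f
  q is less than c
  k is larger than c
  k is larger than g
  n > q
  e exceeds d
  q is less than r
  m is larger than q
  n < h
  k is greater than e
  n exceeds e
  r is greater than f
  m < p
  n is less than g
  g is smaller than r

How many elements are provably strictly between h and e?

1

Chaining upward from e reaches: n, g, c, r, k.
Chaining downward from h reaches: q, m, d, n.
Strictly between e and h are those in both lists: n — 1 element.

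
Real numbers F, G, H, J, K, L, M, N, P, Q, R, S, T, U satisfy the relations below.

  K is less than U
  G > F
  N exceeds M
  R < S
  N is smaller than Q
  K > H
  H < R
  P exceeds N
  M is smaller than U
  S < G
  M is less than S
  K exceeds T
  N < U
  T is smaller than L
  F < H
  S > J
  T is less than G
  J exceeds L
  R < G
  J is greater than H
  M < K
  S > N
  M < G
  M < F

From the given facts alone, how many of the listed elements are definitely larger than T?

Directly above T: L, K, G.
One step further: U, J (5 so far).
One step further: S (6 so far).
Nothing else is reachable above T; 6 in all.

6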